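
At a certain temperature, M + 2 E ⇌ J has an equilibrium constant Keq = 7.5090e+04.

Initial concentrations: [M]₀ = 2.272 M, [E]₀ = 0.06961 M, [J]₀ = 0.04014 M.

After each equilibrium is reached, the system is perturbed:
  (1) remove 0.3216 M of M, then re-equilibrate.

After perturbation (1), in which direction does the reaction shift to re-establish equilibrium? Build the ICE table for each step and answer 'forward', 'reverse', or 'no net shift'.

Q₀ = 3.646 vs Keq = 7.5090e+04 ⇒ Q<K, forward
Step 1:
                   M          E          J
  I            2.272    0.06961    0.04014
  C         -0.03447   -0.06894    0.03447
  E            2.238 6.6639e-04    0.07461
  solve Keq expr → x = 0.03447; check Q = 7.5090e+04
Then remove 0.3216 M of M.
Step 2:
                   M          E          J
  I            1.916 6.6639e-04    0.07461
  C       2.6813e-05 5.3626e-05 -2.6813e-05
  E            1.916 7.2002e-04    0.07458
  solve Keq expr → x = -2.6813e-05; check Q = 7.5090e+04

Direction: reverse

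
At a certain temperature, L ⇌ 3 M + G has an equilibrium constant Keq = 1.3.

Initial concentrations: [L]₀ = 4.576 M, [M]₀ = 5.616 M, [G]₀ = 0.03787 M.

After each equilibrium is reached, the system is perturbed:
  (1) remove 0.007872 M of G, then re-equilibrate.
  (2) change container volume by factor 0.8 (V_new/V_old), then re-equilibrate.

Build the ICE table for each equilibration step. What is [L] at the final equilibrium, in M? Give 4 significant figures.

Q₀ = 1.466 vs Keq = 1.3 ⇒ Q>K, reverse
Step 1:
                  L         M         G
  init        4.576     5.616   0.03787
  Δ        0.004037  -0.01211 -0.004037
  eq           4.58     5.604   0.03383
  solve Keq expr → x = -0.004037; check Q = 1.3
Then remove 0.007872 M of G.
Step 2:
                  L         M         G
  init         4.58     5.604   0.02596
  Δ       -0.007418   0.02225  0.007418
  eq          4.573     5.626   0.03338
  solve Keq expr → x = 0.007418; check Q = 1.3
Then change container volume by factor 0.8 (V_new/V_old).
Step 3:
                  L         M         G
  init        5.716     7.033   0.04172
  Δ         0.01974  -0.05921  -0.01974
  eq          5.736     6.973   0.02199
  solve Keq expr → x = -0.01974; check Q = 1.3

[L]_eq = 5.736 M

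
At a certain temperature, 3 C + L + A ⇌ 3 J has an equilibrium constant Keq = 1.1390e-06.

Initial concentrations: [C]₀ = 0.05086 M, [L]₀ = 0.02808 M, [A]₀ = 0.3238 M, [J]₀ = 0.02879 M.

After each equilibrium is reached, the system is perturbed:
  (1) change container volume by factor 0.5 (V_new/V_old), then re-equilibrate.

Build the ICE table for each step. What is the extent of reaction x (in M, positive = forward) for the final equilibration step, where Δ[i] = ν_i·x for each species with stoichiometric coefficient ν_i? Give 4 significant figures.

x = 7.5125e-05 M

Q₀ = 19.95 vs Keq = 1.1390e-06 ⇒ Q>K, reverse
Step 1:
                   C          L          A          J
  Initial    0.05086    0.02808     0.3238    0.02879
  Change      0.0286   0.009532   0.009532    -0.0286
  Equil      0.07946    0.03761     0.3333 1.9277e-04
  solve Keq expr → x = -0.009532; check Q = 1.1390e-06
Then change container volume by factor 0.5 (V_new/V_old).
Step 2:
                   C          L          A          J
  Initial     0.1589    0.07522     0.6667 3.8554e-04
  Change  -2.2537e-04 -7.5125e-05 -7.5125e-05 2.2537e-04
  Equil       0.1587    0.07515     0.6666 6.1092e-04
  solve Keq expr → x = 7.5125e-05; check Q = 1.1390e-06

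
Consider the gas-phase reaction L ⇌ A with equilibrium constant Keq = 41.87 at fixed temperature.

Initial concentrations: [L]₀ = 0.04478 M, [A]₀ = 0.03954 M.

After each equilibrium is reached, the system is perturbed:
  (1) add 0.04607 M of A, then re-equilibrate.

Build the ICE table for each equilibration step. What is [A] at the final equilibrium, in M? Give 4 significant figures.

[A]_eq = 0.1273 M

Q₀ = 0.883 vs Keq = 41.87 ⇒ Q<K, forward
Step 1:
                    L           A
  Initial     0.04478     0.03954
  Change     -0.04281     0.04281
  Equil      0.001967     0.08235
  solve Keq expr → x = 0.04281; check Q = 41.87
Then add 0.04607 M of A.
Step 2:
                    L           A
  Initial    0.001967      0.1284
  Change     0.001075   -0.001075
  Equil      0.003042      0.1273
  solve Keq expr → x = -0.001075; check Q = 41.87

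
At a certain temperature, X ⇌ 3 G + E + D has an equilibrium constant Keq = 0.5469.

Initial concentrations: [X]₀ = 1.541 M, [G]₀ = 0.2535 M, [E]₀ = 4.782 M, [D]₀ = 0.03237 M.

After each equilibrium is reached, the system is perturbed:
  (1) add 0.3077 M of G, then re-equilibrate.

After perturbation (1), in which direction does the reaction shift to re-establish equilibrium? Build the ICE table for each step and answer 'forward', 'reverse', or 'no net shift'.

Direction: reverse

Q₀ = 0.001636 vs Keq = 0.5469 ⇒ Q<K, forward
Step 1:
                  X         G         E         D
  I           1.541    0.2535     4.782   0.03237
  C         -0.2012    0.6036    0.2012    0.2012
  E            1.34    0.8571     4.983    0.2336
  solve Keq expr → x = 0.2012; check Q = 0.5469
Then add 0.3077 M of G.
Step 2:
                  X         G         E         D
  I            1.34     1.165     4.983    0.2336
  C           0.064    -0.192    -0.064    -0.064
  E           1.404    0.9728     4.919    0.1696
  solve Keq expr → x = -0.064; check Q = 0.5469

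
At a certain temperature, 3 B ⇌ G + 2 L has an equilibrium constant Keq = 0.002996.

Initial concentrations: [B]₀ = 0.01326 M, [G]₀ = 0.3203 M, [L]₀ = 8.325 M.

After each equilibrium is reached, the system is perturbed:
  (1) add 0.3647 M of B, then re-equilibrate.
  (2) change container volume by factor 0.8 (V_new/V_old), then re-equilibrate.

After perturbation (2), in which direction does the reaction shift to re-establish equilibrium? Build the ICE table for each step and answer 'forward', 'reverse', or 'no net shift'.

Direction: no net shift

Q₀ = 9.5213e+06 vs Keq = 0.002996 ⇒ Q>K, reverse
Step 1:
                   B          G          L
  Initial    0.01326     0.3203      8.325
  Change      0.9608    -0.3203    -0.6405
  Equil        0.974 4.6883e-05      7.684
  solve Keq expr → x = -0.3203; check Q = 0.002996
Then add 0.3647 M of B.
Step 2:
                   B          G          L
  Initial      1.339 4.6883e-05      7.684
  Change  -2.2433e-04 7.4776e-05 1.4955e-04
  Equil        1.338 1.2166e-04      7.685
  solve Keq expr → x = 7.4776e-05; check Q = 0.002996
Then change container volume by factor 0.8 (V_new/V_old).
Step 3:
                   B          G          L
  Initial      1.673 1.5207e-04      9.606
  Change           0          0          0
  Equil        1.673 1.5207e-04      9.606
  solve Keq expr → x = 0; check Q = 0.002996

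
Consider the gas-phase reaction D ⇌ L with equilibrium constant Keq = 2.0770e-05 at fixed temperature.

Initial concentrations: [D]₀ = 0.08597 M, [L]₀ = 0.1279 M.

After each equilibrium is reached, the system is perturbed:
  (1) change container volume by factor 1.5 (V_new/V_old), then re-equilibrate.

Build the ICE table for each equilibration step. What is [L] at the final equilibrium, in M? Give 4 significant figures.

[L]_eq = 2.9613e-06 M

Q₀ = 1.488 vs Keq = 2.0770e-05 ⇒ Q>K, reverse
Step 1:
                  D         L
  init      0.08597    0.1279
  Δ          0.1279   -0.1279
  eq         0.2139 4.4420e-06
  solve Keq expr → x = -0.1279; check Q = 2.0770e-05
Then change container volume by factor 1.5 (V_new/V_old).
Step 2:
                  D         L
  init       0.1426 2.9613e-06
  Δ               0         0
  eq         0.1426 2.9613e-06
  solve Keq expr → x = 0; check Q = 2.0770e-05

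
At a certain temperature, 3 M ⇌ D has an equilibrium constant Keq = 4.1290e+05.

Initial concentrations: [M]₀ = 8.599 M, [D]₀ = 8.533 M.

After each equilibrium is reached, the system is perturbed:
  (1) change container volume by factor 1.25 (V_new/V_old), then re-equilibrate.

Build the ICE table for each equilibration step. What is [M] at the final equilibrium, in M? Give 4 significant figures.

Q₀ = 0.01342 vs Keq = 4.1290e+05 ⇒ Q<K, forward
Step 1:
                   M          D
  init         8.599      8.533
  Δ           -8.569      2.856
  eq         0.03021      11.39
  solve Keq expr → x = 2.856; check Q = 4.1290e+05
Then change container volume by factor 1.25 (V_new/V_old).
Step 2:
                   M          D
  init       0.02417      9.111
  Δ         0.003876  -0.001292
  eq         0.02805       9.11
  solve Keq expr → x = -0.001292; check Q = 4.1290e+05

[M]_eq = 0.02805 M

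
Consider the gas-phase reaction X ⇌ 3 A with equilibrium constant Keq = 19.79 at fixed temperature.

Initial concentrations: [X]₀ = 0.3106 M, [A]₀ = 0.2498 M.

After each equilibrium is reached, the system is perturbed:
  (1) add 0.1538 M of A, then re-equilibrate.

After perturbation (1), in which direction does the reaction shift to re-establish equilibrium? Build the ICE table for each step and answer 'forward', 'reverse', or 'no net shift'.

Q₀ = 0.05019 vs Keq = 19.79 ⇒ Q<K, forward
Step 1:
                   X          A
  Initial     0.3106     0.2498
  Change     -0.2569     0.7707
  Equil       0.0537       1.02
  solve Keq expr → x = 0.2569; check Q = 19.79
Then add 0.1538 M of A.
Step 2:
                   X          A
  Initial     0.0537      1.174
  Change     0.01758   -0.05275
  Equil      0.07129      1.122
  solve Keq expr → x = -0.01758; check Q = 19.79

Direction: reverse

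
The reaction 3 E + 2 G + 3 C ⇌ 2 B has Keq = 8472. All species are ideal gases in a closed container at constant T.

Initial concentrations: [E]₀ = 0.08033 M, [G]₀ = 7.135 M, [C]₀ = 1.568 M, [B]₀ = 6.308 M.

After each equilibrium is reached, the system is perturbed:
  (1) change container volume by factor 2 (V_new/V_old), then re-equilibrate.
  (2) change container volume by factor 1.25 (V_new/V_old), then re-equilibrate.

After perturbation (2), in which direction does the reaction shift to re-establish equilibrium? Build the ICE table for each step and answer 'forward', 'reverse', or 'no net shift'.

Direction: reverse

Q₀ = 391.1 vs Keq = 8472 ⇒ Q<K, forward
Step 1:
                  E         G         C         B
  I         0.08033     7.135     1.568     6.308
  C        -0.05036  -0.03357  -0.05036   0.03357
  E         0.02997     7.101     1.518     6.342
  solve Keq expr → x = 0.01679; check Q = 8472
Then change container volume by factor 2 (V_new/V_old).
Step 2:
                  E         G         C         B
  I         0.01499     3.551    0.7588     3.171
  C         0.04125    0.0275   0.04125   -0.0275
  E         0.05624     3.578    0.8001     3.143
  solve Keq expr → x = -0.01375; check Q = 8472
Then change container volume by factor 1.25 (V_new/V_old).
Step 3:
                  E         G         C         B
  I         0.04499     2.863    0.6401     2.515
  C         0.02242   0.01495   0.02242  -0.01495
  E         0.06741     2.878    0.6625       2.5
  solve Keq expr → x = -0.007474; check Q = 8472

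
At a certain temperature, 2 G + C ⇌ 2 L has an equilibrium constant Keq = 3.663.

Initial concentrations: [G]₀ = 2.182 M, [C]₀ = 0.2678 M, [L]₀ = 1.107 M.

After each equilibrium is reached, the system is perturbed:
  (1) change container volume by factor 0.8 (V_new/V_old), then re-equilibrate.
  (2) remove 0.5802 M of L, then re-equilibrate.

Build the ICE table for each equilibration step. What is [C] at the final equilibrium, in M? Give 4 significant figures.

[C]_eq = 0.09078 M

Q₀ = 0.9611 vs Keq = 3.663 ⇒ Q<K, forward
Step 1:
                    G           C           L
  init          2.182      0.2678       1.107
  Δ           -0.2596     -0.1298      0.2596
  eq            1.922       0.138       1.367
  solve Keq expr → x = 0.1298; check Q = 3.663
Then change container volume by factor 0.8 (V_new/V_old).
Step 2:
                    G           C           L
  init          2.403      0.1725       1.708
  Δ          -0.04379    -0.02189     0.04379
  eq            2.359      0.1506       1.752
  solve Keq expr → x = 0.02189; check Q = 3.663
Then remove 0.5802 M of L.
Step 3:
                    G           C           L
  init          2.359      0.1506       1.172
  Δ           -0.1196    -0.05979      0.1196
  eq             2.24     0.09078       1.291
  solve Keq expr → x = 0.05979; check Q = 3.663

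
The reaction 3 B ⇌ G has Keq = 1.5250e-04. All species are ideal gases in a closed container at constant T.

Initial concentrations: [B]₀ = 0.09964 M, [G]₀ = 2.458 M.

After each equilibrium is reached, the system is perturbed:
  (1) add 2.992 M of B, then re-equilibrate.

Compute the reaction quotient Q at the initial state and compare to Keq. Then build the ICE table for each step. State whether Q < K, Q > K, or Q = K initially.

Q₀ = 2485 vs Keq = 1.5250e-04 ⇒ Q>K, reverse
Step 1:
                    B           G
  Initial     0.09964       2.458
  Change        7.196      -2.399
  Equil         7.296     0.05923
  solve Keq expr → x = -2.399; check Q = 1.5250e-04
Then add 2.992 M of B.
Step 2:
                    B           G
  Initial       10.29     0.05923
  Change      -0.2808      0.0936
  Equil         10.01      0.1528
  solve Keq expr → x = 0.0936; check Q = 1.5250e-04

Q₀ = 2485; Q > K (proceeds reverse)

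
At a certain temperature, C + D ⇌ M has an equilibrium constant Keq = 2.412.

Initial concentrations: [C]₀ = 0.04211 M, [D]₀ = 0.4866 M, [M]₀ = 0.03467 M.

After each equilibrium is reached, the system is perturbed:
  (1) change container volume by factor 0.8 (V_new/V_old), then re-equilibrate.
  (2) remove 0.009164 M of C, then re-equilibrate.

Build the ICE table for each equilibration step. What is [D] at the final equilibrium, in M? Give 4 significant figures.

[D]_eq = 0.6002 M

Q₀ = 1.692 vs Keq = 2.412 ⇒ Q<K, forward
Step 1:
                  C         D         M
  Initial   0.04211    0.4866   0.03467
  Change   -0.00653  -0.00653   0.00653
  Equil     0.03558    0.4801    0.0412
  solve Keq expr → x = 0.00653; check Q = 2.412
Then change container volume by factor 0.8 (V_new/V_old).
Step 2:
                  C         D         M
  Initial   0.04448    0.6001    0.0515
  Change  -0.005064 -0.005064  0.005064
  Equil     0.03941     0.595   0.05656
  solve Keq expr → x = 0.005064; check Q = 2.412
Then remove 0.009164 M of C.
Step 3:
                  C         D         M
  Initial   0.03025     0.595   0.05656
  Change   0.005218  0.005218 -0.005218
  Equil     0.03547    0.6002   0.05135
  solve Keq expr → x = -0.005218; check Q = 2.412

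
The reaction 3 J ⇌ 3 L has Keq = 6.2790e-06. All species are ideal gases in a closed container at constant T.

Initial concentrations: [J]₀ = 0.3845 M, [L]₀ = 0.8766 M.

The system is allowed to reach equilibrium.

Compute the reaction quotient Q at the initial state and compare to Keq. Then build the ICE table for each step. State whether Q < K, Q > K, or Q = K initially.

Q₀ = 11.85; Q > K (proceeds reverse)

Q₀ = 11.85 vs Keq = 6.2790e-06 ⇒ Q>K, reverse
Step 1:
                    J           L
  I            0.3845      0.8766
  C            0.8538     -0.8538
  E             1.238     0.02284
  solve Keq expr → x = -0.2846; check Q = 6.2790e-06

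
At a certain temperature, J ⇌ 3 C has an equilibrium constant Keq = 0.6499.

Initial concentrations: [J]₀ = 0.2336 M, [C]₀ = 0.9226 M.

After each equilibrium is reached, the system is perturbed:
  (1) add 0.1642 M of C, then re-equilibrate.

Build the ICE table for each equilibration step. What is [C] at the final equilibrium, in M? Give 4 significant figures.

[C]_eq = 0.6305 M

Q₀ = 3.362 vs Keq = 0.6499 ⇒ Q>K, reverse
Step 1:
                  J         C
  Initial    0.2336    0.9226
  Change     0.1061   -0.3182
  Equil      0.3397    0.6044
  solve Keq expr → x = -0.1061; check Q = 0.6499
Then add 0.1642 M of C.
Step 2:
                  J         C
  Initial    0.3397    0.7686
  Change    0.04602   -0.1381
  Equil      0.3857    0.6305
  solve Keq expr → x = -0.04602; check Q = 0.6499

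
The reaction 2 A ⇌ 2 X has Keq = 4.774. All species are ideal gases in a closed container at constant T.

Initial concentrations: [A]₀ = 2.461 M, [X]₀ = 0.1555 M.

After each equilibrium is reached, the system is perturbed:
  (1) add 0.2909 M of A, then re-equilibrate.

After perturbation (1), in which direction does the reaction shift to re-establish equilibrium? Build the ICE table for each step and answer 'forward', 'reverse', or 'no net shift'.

Direction: forward

Q₀ = 0.003992 vs Keq = 4.774 ⇒ Q<K, forward
Step 1:
                    A           X
  I             2.461      0.1555
  C            -1.639       1.639
  E            0.8215       1.795
  solve Keq expr → x = 0.8197; check Q = 4.774
Then add 0.2909 M of A.
Step 2:
                    A           X
  I             1.112       1.795
  C           -0.1996      0.1996
  E            0.9129       1.995
  solve Keq expr → x = 0.09978; check Q = 4.774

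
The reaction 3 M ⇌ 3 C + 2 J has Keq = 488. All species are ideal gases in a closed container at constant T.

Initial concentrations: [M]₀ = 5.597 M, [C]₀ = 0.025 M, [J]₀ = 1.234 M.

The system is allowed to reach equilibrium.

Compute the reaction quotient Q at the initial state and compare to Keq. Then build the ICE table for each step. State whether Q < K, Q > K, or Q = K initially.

Q₀ = 1.3570e-07 vs Keq = 488 ⇒ Q<K, forward
Step 1:
                   M          C          J
  init         5.597      0.025      1.234
  Δ           -4.225      4.225      2.817
  eq           1.372       4.25      4.051
  solve Keq expr → x = 1.408; check Q = 488

Q₀ = 1.3570e-07; Q < K (proceeds forward)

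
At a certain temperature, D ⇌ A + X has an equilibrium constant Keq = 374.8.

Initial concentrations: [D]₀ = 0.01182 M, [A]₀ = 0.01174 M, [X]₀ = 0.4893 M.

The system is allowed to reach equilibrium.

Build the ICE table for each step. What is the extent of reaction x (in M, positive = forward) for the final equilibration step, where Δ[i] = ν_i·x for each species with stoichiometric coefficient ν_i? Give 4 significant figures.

x = 0.01179 M

Q₀ = 0.486 vs Keq = 374.8 ⇒ Q<K, forward
Step 1:
                   D          A          X
  I          0.01182    0.01174     0.4893
  C         -0.01179    0.01179    0.01179
  E       3.1456e-05    0.02353     0.5011
  solve Keq expr → x = 0.01179; check Q = 374.8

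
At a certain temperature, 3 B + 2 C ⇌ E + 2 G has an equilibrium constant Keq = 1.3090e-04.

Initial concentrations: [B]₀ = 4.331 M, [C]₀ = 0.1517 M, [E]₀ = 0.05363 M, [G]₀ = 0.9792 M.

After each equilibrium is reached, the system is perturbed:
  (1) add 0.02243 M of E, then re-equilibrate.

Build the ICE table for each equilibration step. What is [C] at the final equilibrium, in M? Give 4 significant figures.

Q₀ = 0.02751 vs Keq = 1.3090e-04 ⇒ Q>K, reverse
Step 1:
                   B          C          E          G
  init         4.331     0.1517    0.05363     0.9792
  Δ           0.1578     0.1052   -0.05261    -0.1052
  eq           4.489     0.2569   0.001023      0.874
  solve Keq expr → x = -0.05261; check Q = 1.3090e-04
Then add 0.02243 M of E.
Step 2:
                   B          C          E          G
  init         4.489     0.2569    0.02345      0.874
  Δ           0.0655    0.04367   -0.02183   -0.04367
  eq           4.554     0.3006    0.00162     0.8303
  solve Keq expr → x = -0.02183; check Q = 1.3090e-04

[C]_eq = 0.3006 M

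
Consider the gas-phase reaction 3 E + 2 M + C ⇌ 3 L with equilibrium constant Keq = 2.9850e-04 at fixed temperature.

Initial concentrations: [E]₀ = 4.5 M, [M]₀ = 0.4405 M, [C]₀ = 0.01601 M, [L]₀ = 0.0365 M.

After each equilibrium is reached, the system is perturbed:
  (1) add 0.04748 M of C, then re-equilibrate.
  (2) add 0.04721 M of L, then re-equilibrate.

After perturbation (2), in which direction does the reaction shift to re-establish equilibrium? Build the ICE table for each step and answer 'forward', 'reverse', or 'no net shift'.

Q₀ = 1.7177e-04 vs Keq = 2.9850e-04 ⇒ Q<K, forward
Step 1:
                   E          M          C          L
  Initial        4.5     0.4405    0.01601     0.0365
  Change   -0.005394  -0.003596  -0.001798   0.005394
  Equil        4.495     0.4369    0.01421    0.04189
  solve Keq expr → x = 0.001798; check Q = 2.9850e-04
Then add 0.04748 M of C.
Step 2:
                   E          M          C          L
  Initial      4.495     0.4369    0.06169    0.04189
  Change    -0.02186   -0.01458  -0.007288    0.02186
  Equil        4.473     0.4223     0.0544    0.06376
  solve Keq expr → x = 0.007288; check Q = 2.9850e-04
Then add 0.04721 M of L.
Step 3:
                   E          M          C          L
  Initial      4.473     0.4223     0.0544      0.111
  Change     0.03907    0.02605    0.01302   -0.03907
  Equil        4.512     0.4484    0.06743     0.0719
  solve Keq expr → x = -0.01302; check Q = 2.9850e-04

Direction: reverse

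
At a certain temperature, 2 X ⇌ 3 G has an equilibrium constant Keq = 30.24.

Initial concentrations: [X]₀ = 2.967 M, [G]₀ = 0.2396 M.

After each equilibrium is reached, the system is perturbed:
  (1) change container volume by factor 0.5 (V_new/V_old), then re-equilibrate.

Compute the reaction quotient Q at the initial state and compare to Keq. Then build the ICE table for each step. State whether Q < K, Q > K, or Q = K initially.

Q₀ = 0.001563; Q < K (proceeds forward)

Q₀ = 0.001563 vs Keq = 30.24 ⇒ Q<K, forward
Step 1:
                    X           G
  Initial       2.967      0.2396
  Change       -1.946       2.919
  Equil         1.021       3.159
  solve Keq expr → x = 0.9731; check Q = 30.24
Then change container volume by factor 0.5 (V_new/V_old).
Step 2:
                    X           G
  Initial       2.042       6.318
  Change       0.4224     -0.6336
  Equil         2.464       5.684
  solve Keq expr → x = -0.2112; check Q = 30.24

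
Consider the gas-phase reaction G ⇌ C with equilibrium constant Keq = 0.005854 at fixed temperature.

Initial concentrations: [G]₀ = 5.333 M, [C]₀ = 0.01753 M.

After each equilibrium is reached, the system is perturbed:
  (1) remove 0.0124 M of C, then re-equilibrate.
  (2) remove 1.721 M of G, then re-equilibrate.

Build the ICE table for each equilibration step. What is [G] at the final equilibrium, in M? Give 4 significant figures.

Q₀ = 0.003287 vs Keq = 0.005854 ⇒ Q<K, forward
Step 1:
                    G           C
  Initial       5.333     0.01753
  Change     -0.01361     0.01361
  Equil         5.319     0.03114
  solve Keq expr → x = 0.01361; check Q = 0.005854
Then remove 0.0124 M of C.
Step 2:
                    G           C
  Initial       5.319     0.01874
  Change     -0.01233     0.01233
  Equil         5.307     0.03107
  solve Keq expr → x = 0.01233; check Q = 0.005854
Then remove 1.721 M of G.
Step 3:
                    G           C
  Initial       3.586     0.03107
  Change      0.01002    -0.01002
  Equil         3.596     0.02105
  solve Keq expr → x = -0.01002; check Q = 0.005854

[G]_eq = 3.596 M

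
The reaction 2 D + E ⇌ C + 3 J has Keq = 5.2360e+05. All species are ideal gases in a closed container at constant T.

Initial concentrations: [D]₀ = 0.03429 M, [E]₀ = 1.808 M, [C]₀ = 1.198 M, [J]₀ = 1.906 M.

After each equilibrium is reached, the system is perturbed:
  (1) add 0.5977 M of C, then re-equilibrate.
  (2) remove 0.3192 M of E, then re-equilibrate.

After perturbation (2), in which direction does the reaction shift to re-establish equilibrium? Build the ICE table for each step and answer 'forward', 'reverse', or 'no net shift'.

Direction: reverse

Q₀ = 3902 vs Keq = 5.2360e+05 ⇒ Q<K, forward
Step 1:
                   D          E          C          J
  init       0.03429      1.808      1.198      1.906
  Δ         -0.03119   -0.01559    0.01559    0.04678
  eq        0.003103      1.792      1.214      1.953
  solve Keq expr → x = 0.01559; check Q = 5.2360e+05
Then add 0.5977 M of C.
Step 2:
                   D          E          C          J
  init      0.003103      1.792      1.811      1.953
  Δ       6.8420e-04 3.4210e-04 -3.4210e-04  -0.001026
  eq        0.003787      1.793      1.811      1.952
  solve Keq expr → x = -3.4210e-04; check Q = 5.2360e+05
Then remove 0.3192 M of E.
Step 3:
                   D          E          C          J
  init      0.003787      1.474      1.811      1.952
  Δ       3.8775e-04 1.9387e-04 -1.9387e-04 -5.8162e-04
  eq        0.004175      1.474      1.811      1.951
  solve Keq expr → x = -1.9387e-04; check Q = 5.2360e+05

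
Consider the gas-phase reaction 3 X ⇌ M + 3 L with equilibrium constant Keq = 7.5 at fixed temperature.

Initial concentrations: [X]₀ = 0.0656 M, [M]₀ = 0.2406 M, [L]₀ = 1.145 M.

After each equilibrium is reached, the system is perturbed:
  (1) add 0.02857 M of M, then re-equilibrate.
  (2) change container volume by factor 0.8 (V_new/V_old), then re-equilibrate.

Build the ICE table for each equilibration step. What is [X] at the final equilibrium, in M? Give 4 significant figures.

[X]_eq = 0.3654 M

Q₀ = 1279 vs Keq = 7.5 ⇒ Q>K, reverse
Step 1:
                  X         M         L
  I          0.0656    0.2406     1.145
  C          0.2027  -0.06756   -0.2027
  E          0.2683     0.173    0.9423
  solve Keq expr → x = -0.06756; check Q = 7.5
Then add 0.02857 M of M.
Step 2:
                  X         M         L
  I          0.2683    0.2016    0.9423
  C        0.009639 -0.003213 -0.009639
  E          0.2779    0.1984    0.9327
  solve Keq expr → x = -0.003213; check Q = 7.5
Then change container volume by factor 0.8 (V_new/V_old).
Step 3:
                  X         M         L
  I          0.3474     0.248     1.166
  C         0.01803 -0.006011  -0.01803
  E          0.3654     0.242     1.148
  solve Keq expr → x = -0.006011; check Q = 7.5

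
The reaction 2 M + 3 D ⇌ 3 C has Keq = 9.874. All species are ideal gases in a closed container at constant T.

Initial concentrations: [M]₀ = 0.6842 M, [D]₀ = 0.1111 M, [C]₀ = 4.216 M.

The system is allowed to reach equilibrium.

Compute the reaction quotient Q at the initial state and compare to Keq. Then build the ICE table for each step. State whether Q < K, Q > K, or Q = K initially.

Q₀ = 1.1673e+05 vs Keq = 9.874 ⇒ Q>K, reverse
Step 1:
                    M           D           C
  Initial      0.6842      0.1111       4.216
  Change       0.7103       1.065      -1.065
  Equil         1.394       1.177       3.151
  solve Keq expr → x = -0.3551; check Q = 9.874

Q₀ = 1.1673e+05; Q > K (proceeds reverse)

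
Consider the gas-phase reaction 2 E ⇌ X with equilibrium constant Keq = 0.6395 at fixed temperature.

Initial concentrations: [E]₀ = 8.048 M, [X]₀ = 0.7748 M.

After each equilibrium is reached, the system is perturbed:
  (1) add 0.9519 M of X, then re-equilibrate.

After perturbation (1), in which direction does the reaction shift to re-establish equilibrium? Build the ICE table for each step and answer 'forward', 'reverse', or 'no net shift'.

Direction: reverse

Q₀ = 0.01196 vs Keq = 0.6395 ⇒ Q<K, forward
Step 1:
                    E           X
  Initial       8.048      0.7748
  Change       -5.672       2.836
  Equil         2.376       3.611
  solve Keq expr → x = 2.836; check Q = 0.6395
Then add 0.9519 M of X.
Step 2:
                    E           X
  Initial       2.376       4.563
  Change        0.257     -0.1285
  Equil         2.633       4.434
  solve Keq expr → x = -0.1285; check Q = 0.6395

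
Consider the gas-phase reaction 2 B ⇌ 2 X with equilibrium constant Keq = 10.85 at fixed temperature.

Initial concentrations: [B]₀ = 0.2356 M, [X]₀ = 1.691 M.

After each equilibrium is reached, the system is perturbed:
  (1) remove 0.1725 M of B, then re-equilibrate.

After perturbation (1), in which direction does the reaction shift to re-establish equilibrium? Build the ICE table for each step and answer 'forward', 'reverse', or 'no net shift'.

Direction: reverse

Q₀ = 51.52 vs Keq = 10.85 ⇒ Q>K, reverse
Step 1:
                  B         X
  Initial    0.2356     1.691
  Change     0.2131   -0.2131
  Equil      0.4487     1.478
  solve Keq expr → x = -0.1065; check Q = 10.85
Then remove 0.1725 M of B.
Step 2:
                  B         X
  Initial    0.2762     1.478
  Change     0.1323   -0.1323
  Equil      0.4085     1.346
  solve Keq expr → x = -0.06616; check Q = 10.85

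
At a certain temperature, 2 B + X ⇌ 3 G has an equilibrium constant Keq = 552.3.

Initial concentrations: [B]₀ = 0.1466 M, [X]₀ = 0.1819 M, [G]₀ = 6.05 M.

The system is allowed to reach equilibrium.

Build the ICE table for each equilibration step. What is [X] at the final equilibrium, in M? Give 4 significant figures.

[X]_eq = 0.473 M

Q₀ = 5.6646e+04 vs Keq = 552.3 ⇒ Q>K, reverse
Step 1:
                   B          X          G
  Initial     0.1466     0.1819       6.05
  Change      0.5822     0.2911    -0.8732
  Equil       0.7288      0.473      5.177
  solve Keq expr → x = -0.2911; check Q = 552.3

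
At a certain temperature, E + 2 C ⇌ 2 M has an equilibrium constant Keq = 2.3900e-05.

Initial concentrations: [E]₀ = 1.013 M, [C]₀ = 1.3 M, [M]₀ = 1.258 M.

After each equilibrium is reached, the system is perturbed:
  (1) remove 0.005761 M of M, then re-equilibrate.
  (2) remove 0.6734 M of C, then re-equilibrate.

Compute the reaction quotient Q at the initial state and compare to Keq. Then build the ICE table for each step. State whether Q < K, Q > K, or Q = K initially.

Q₀ = 0.9244 vs Keq = 2.3900e-05 ⇒ Q>K, reverse
Step 1:
                    E           C           M
  Initial       1.013         1.3       1.258
  Change       0.6211       1.242      -1.242
  Equil         1.634       2.542     0.01589
  solve Keq expr → x = -0.6211; check Q = 2.3900e-05
Then remove 0.005761 M of M.
Step 2:
                    E           C           M
  Initial       1.634       2.542     0.01013
  Change    -0.002856   -0.005711    0.005711
  Equil         1.631       2.536     0.01584
  solve Keq expr → x = 0.002856; check Q = 2.3900e-05
Then remove 0.6734 M of C.
Step 3:
                    E           C           M
  Initial       1.631       1.863     0.01584
  Change     0.002086    0.004171   -0.004171
  Equil         1.633       1.867     0.01167
  solve Keq expr → x = -0.002086; check Q = 2.3900e-05

Q₀ = 0.9244; Q > K (proceeds reverse)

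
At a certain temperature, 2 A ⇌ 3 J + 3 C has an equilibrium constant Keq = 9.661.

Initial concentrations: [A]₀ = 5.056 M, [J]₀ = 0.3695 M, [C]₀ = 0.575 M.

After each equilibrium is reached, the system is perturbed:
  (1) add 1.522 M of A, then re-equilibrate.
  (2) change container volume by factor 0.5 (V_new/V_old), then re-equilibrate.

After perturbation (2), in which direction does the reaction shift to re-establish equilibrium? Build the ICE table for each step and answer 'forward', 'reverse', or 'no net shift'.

Q₀ = 3.7517e-04 vs Keq = 9.661 ⇒ Q<K, forward
Step 1:
                  A         J         C
  init        5.056    0.3695     0.575
  Δ          -1.211     1.816     1.816
  eq          3.845     2.186     2.391
  solve Keq expr → x = 0.6055; check Q = 9.661
Then add 1.522 M of A.
Step 2:
                  A         J         C
  init        5.367     2.186     2.391
  Δ         -0.1618    0.2427    0.2427
  eq          5.205     2.429     2.634
  solve Keq expr → x = 0.08089; check Q = 9.661
Then change container volume by factor 0.5 (V_new/V_old).
Step 3:
                  A         J         C
  init        10.41     4.857     5.268
  Δ            1.17    -1.754    -1.754
  eq          11.58     3.103     3.514
  solve Keq expr → x = -0.5848; check Q = 9.661

Direction: reverse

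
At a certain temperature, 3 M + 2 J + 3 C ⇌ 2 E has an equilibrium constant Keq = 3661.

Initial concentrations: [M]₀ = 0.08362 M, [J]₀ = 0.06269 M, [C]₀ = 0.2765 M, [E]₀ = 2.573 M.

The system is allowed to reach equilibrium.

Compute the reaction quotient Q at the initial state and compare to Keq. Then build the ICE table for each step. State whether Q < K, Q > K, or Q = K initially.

Q₀ = 1.3629e+08 vs Keq = 3661 ⇒ Q>K, reverse
Step 1:
                    M           J           C           E
  init        0.08362     0.06269      0.2765       2.573
  Δ            0.3405       0.227      0.3405      -0.227
  eq           0.4241      0.2897       0.617       2.346
  solve Keq expr → x = -0.1135; check Q = 3661

Q₀ = 1.3629e+08; Q > K (proceeds reverse)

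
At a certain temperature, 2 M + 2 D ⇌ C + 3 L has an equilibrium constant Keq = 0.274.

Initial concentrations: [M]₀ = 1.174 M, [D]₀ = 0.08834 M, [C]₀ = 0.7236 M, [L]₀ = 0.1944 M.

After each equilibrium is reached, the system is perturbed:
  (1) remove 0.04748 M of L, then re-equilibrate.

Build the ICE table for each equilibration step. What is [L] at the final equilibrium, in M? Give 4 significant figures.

[L]_eq = 0.1537 M

Q₀ = 0.4942 vs Keq = 0.274 ⇒ Q>K, reverse
Step 1:
                  M         D         C         L
  Initial     1.174   0.08834    0.7236    0.1944
  Change    0.01231   0.01231 -0.006157  -0.01847
  Equil       1.186    0.1007    0.7174    0.1759
  solve Keq expr → x = -0.006157; check Q = 0.274
Then remove 0.04748 M of L.
Step 2:
                  M         D         C         L
  Initial     1.186    0.1007    0.7174    0.1284
  Change   -0.01682  -0.01682  0.008408   0.02522
  Equil       1.169   0.08384    0.7259    0.1537
  solve Keq expr → x = 0.008408; check Q = 0.274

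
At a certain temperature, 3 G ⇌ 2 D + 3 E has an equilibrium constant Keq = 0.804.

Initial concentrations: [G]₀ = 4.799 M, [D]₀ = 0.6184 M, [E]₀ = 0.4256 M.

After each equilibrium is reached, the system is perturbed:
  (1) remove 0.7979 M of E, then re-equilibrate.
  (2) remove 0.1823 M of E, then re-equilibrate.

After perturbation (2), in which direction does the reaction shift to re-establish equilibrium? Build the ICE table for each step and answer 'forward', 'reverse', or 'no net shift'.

Direction: forward

Q₀ = 2.6674e-04 vs Keq = 0.804 ⇒ Q<K, forward
Step 1:
                  G         D         E
  I           4.799    0.6184    0.4256
  C          -1.634     1.089     1.634
  E           3.165     1.708      2.06
  solve Keq expr → x = 0.5447; check Q = 0.804
Then remove 0.7979 M of E.
Step 2:
                  G         D         E
  I           3.165     1.708     1.262
  C         -0.3856     0.257    0.3856
  E           2.779     1.965     1.647
  solve Keq expr → x = 0.1285; check Q = 0.804
Then remove 0.1823 M of E.
Step 3:
                  G         D         E
  I           2.779     1.965     1.465
  C         -0.0938   0.06253    0.0938
  E           2.686     2.027     1.559
  solve Keq expr → x = 0.03127; check Q = 0.804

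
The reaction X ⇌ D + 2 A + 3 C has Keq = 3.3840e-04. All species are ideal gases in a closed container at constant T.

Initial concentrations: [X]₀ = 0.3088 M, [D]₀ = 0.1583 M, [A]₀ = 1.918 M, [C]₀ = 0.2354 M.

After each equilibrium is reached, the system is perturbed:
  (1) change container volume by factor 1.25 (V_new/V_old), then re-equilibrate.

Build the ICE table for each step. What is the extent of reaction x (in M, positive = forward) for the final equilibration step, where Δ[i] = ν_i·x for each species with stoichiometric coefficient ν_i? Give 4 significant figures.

x = 0.007387 M

Q₀ = 0.0246 vs Keq = 3.3840e-04 ⇒ Q>K, reverse
Step 1:
                    X           D           A           C
  I            0.3088      0.1583       1.918      0.2354
  C           0.05469    -0.05469     -0.1094     -0.1641
  E            0.3635      0.1036       1.809     0.07133
  solve Keq expr → x = -0.05469; check Q = 3.3840e-04
Then change container volume by factor 1.25 (V_new/V_old).
Step 2:
                    X           D           A           C
  I            0.2908     0.08289       1.447     0.05706
  C         -0.007387    0.007387     0.01477     0.02216
  E            0.2834     0.09027       1.462     0.07922
  solve Keq expr → x = 0.007387; check Q = 3.3840e-04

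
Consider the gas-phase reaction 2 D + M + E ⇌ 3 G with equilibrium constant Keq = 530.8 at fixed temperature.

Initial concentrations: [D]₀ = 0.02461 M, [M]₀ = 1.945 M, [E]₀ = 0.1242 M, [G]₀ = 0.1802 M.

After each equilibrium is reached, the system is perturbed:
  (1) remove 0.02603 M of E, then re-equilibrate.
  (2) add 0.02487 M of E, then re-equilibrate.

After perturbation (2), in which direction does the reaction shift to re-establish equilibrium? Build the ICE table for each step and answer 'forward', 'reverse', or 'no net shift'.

Direction: forward

Q₀ = 39.99 vs Keq = 530.8 ⇒ Q<K, forward
Step 1:
                    D           M           E           G
  I           0.02461       1.945      0.1242      0.1802
  C          -0.01615   -0.008075   -0.008075     0.02423
  E          0.008459       1.937      0.1161      0.2044
  solve Keq expr → x = 0.008075; check Q = 530.8
Then remove 0.02603 M of E.
Step 2:
                    D           M           E           G
  I          0.008459       1.937     0.09009      0.2044
  C           0.00101  5.0511e-04  5.0511e-04   -0.001515
  E          0.009469       1.937      0.0906      0.2029
  solve Keq expr → x = -5.0511e-04; check Q = 530.8
Then add 0.02487 M of E.
Step 3:
                    D           M           E           G
  I          0.009469       1.937      0.1155      0.2029
  C       -9.7198e-04 -4.8599e-04 -4.8599e-04    0.001458
  E          0.008497       1.937       0.115      0.2044
  solve Keq expr → x = 4.8599e-04; check Q = 530.8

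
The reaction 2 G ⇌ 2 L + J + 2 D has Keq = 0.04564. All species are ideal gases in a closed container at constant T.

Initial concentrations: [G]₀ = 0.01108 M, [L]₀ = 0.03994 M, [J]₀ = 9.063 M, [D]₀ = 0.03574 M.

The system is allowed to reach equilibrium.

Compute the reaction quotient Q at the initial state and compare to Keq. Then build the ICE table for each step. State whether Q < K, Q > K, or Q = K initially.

Q₀ = 0.1504 vs Keq = 0.04564 ⇒ Q>K, reverse
Step 1:
                   G          L          J          D
  Initial    0.01108    0.03994      9.063    0.03574
  Change     0.00451   -0.00451  -0.002255   -0.00451
  Equil      0.01559    0.03543      9.061    0.03123
  solve Keq expr → x = -0.002255; check Q = 0.04564

Q₀ = 0.1504; Q > K (proceeds reverse)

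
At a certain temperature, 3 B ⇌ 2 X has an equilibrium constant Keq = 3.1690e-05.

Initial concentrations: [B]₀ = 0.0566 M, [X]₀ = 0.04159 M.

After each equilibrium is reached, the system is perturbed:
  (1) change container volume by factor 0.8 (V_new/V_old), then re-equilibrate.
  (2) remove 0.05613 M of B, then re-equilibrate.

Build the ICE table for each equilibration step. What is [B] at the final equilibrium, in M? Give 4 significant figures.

[B]_eq = 0.09236 M

Q₀ = 9.54 vs Keq = 3.1690e-05 ⇒ Q>K, reverse
Step 1:
                   B          X
  init        0.0566    0.04159
  Δ          0.06204   -0.04136
  eq          0.1186 2.3004e-04
  solve Keq expr → x = -0.02068; check Q = 3.1690e-05
Then change container volume by factor 0.8 (V_new/V_old).
Step 2:
                   B          X
  init        0.1483 2.8755e-04
  Δ       -5.0664e-05 3.3776e-05
  eq          0.1482 3.2133e-04
  solve Keq expr → x = 1.6888e-05; check Q = 3.1690e-05
Then remove 0.05613 M of B.
Step 3:
                   B          X
  init       0.09212 3.2133e-04
  Δ       2.4496e-04 -1.6331e-04
  eq         0.09236 1.5802e-04
  solve Keq expr → x = -8.1654e-05; check Q = 3.1690e-05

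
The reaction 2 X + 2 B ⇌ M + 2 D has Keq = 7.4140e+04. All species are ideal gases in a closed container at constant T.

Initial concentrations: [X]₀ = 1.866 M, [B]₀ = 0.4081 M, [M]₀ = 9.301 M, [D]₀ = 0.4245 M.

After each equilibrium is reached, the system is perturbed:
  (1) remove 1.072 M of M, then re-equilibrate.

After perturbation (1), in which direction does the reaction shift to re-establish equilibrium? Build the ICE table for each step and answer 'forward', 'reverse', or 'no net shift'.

Q₀ = 2.89 vs Keq = 7.4140e+04 ⇒ Q<K, forward
Step 1:
                   X          B          M          D
  Initial      1.866     0.4081      9.301     0.4245
  Change     -0.4017    -0.4017     0.2009     0.4017
  Equil        1.464   0.006388      9.502     0.8262
  solve Keq expr → x = 0.2009; check Q = 7.4140e+04
Then remove 1.072 M of M.
Step 2:
                   X          B          M          D
  Initial      1.464   0.006388       8.43     0.8262
  Change  -3.6686e-04 -3.6686e-04 1.8343e-04 3.6686e-04
  Equil        1.464   0.006021       8.43     0.8266
  solve Keq expr → x = 1.8343e-04; check Q = 7.4140e+04

Direction: forward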